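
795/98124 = 265/32708 = 0.01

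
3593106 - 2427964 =1165142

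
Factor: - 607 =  - 607^1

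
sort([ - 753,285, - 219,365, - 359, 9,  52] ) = [ - 753, - 359, - 219,  9, 52, 285 , 365] 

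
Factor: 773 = 773^1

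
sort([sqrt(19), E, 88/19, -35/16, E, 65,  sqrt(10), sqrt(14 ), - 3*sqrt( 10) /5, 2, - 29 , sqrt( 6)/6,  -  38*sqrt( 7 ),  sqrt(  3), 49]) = [-38*sqrt(7),-29 ,-35/16,-3*sqrt( 10)/5 , sqrt (6)/6, sqrt( 3), 2, E,E,sqrt(10),sqrt(14 ), sqrt(19), 88/19,49, 65 ] 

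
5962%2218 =1526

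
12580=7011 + 5569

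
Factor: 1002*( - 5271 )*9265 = - 48933486630= - 2^1*3^2*5^1 * 7^1 *17^1*109^1 * 167^1*251^1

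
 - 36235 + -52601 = - 88836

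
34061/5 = 34061/5 = 6812.20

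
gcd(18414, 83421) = 279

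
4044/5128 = 1011/1282 = 0.79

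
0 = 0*7071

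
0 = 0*20176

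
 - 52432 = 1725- 54157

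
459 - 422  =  37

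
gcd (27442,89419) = 1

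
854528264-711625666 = 142902598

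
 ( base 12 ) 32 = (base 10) 38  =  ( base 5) 123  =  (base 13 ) 2c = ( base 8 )46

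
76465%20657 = 14494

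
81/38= 81/38 = 2.13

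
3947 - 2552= 1395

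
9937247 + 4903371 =14840618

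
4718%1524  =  146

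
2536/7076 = 634/1769 = 0.36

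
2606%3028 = 2606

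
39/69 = 13/23 = 0.57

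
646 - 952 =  - 306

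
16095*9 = 144855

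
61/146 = 61/146 = 0.42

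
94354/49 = 1925 + 29/49 = 1925.59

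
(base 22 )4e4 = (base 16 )8C8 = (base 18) 6gg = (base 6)14224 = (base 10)2248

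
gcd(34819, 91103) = 1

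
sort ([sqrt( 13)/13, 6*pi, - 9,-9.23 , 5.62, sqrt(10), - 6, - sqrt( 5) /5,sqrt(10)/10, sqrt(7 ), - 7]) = [ - 9.23, - 9, - 7, - 6, - sqrt( 5)/5,  sqrt ( 13)/13, sqrt(10)/10, sqrt(7), sqrt( 10 ), 5.62, 6*pi] 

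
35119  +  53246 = 88365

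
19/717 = 19/717 = 0.03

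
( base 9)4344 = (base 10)3199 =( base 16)C7F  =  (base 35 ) 2LE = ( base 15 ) E34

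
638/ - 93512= - 1 + 46437/46756 = -0.01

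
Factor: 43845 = 3^1 * 5^1*37^1*79^1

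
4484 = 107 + 4377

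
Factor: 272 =2^4*17^1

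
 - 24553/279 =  - 24553/279 = -88.00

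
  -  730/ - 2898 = 365/1449  =  0.25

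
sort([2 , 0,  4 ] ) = [0,2 , 4 ] 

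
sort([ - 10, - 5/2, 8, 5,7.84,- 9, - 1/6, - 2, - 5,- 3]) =[ - 10, - 9, - 5, - 3, - 5/2,- 2, - 1/6, 5, 7.84,8] 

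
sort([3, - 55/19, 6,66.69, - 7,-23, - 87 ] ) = [ - 87, - 23, - 7, - 55/19, 3,6, 66.69]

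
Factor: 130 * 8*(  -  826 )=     -  859040 = - 2^5 * 5^1*7^1 * 13^1*59^1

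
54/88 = 27/44=0.61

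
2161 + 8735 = 10896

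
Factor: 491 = 491^1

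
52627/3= 17542+1/3  =  17542.33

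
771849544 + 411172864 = 1183022408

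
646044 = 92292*7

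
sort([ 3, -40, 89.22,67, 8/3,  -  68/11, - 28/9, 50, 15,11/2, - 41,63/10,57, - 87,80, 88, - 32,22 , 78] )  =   [ - 87, - 41, - 40, - 32, - 68/11, - 28/9, 8/3 , 3,11/2,63/10,15, 22 , 50, 57, 67, 78,80,88,89.22 ]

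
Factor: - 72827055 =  - 3^2*5^1*7^1 *231197^1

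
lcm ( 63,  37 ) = 2331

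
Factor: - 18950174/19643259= - 2^1*3^( - 1 )*359^1*26393^1*6547753^( - 1)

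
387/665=387/665 = 0.58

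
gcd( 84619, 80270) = 1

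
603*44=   26532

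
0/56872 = 0 = 0.00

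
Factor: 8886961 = 8886961^1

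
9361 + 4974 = 14335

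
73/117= 73/117 = 0.62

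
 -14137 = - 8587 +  - 5550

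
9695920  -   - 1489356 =11185276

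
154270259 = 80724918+73545341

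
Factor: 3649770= 2^1*3^2*5^1 * 107^1*379^1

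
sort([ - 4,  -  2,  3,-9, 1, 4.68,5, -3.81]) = [-9 ,-4,-3.81, - 2, 1, 3,4.68,5] 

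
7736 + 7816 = 15552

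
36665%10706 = 4547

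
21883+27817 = 49700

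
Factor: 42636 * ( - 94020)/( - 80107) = 4008636720/80107 = 2^4*3^2*5^1 *11^1*17^1 * 19^1*1567^1* 80107^(  -  1)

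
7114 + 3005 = 10119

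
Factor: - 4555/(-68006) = 2^( - 1)*5^1  *37^( - 1 )*911^1*919^(- 1 ) 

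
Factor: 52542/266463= 14/71  =  2^1*7^1*71^( - 1)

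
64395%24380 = 15635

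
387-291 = 96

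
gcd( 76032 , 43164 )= 396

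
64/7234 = 32/3617 =0.01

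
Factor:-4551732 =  - 2^2 * 3^2*59^1* 2143^1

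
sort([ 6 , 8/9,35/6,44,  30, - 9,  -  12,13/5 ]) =[ - 12, - 9,8/9,  13/5,  35/6,6,30,44]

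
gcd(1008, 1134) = 126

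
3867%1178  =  333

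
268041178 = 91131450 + 176909728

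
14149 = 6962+7187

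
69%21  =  6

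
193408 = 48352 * 4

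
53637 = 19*2823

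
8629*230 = 1984670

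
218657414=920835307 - 702177893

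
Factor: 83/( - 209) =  -11^ ( -1)*19^(-1 )*83^1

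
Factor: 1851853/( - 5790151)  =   - 29^1*653^( - 1 )*8867^ (-1 )*63857^1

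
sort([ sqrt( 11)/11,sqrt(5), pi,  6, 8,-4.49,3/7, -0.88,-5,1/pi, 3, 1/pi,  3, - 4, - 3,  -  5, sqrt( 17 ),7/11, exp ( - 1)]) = [ - 5  , - 5, - 4.49, - 4, - 3, - 0.88,sqrt ( 11)/11,1/pi,1/pi, exp(  -  1),  3/7, 7/11, sqrt (5), 3, 3,pi,sqrt(  17 ), 6, 8]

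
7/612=7/612=0.01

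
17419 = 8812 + 8607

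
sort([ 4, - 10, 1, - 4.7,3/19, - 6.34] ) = [ - 10, - 6.34 , - 4.7,3/19, 1 , 4 ]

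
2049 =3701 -1652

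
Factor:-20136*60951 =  -2^3 * 3^2*11^1*839^1 * 1847^1 = - 1227309336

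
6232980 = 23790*262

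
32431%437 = 93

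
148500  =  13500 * 11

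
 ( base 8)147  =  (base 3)10211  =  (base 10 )103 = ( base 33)34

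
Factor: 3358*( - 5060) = -16991480 = - 2^3*5^1*11^1*23^2*73^1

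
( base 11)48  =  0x34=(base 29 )1n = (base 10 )52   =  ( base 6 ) 124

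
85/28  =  3 + 1/28 = 3.04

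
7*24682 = 172774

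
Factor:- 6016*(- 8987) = 2^7*11^1 * 19^1 * 43^1*47^1 = 54065792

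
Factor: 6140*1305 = 2^2*3^2 * 5^2*29^1*307^1 = 8012700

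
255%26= 21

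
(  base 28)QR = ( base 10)755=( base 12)52B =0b1011110011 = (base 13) 461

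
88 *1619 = 142472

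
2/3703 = 2/3703 = 0.00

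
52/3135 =52/3135= 0.02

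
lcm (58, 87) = 174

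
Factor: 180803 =7^1*23^1*1123^1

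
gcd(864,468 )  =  36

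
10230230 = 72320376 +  -62090146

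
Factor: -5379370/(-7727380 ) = 2^(-1)*73^1* 7369^1*386369^( - 1 ) = 537937/772738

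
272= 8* 34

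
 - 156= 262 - 418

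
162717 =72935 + 89782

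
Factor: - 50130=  - 2^1*3^2*5^1* 557^1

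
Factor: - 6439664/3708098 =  - 2^3 * 7^1* 11^1 * 457^ (  -  1)*4057^( - 1)*5227^1 = - 3219832/1854049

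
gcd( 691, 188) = 1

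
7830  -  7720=110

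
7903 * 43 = 339829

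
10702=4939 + 5763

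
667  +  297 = 964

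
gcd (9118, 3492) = 194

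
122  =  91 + 31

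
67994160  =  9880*6882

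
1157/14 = 1157/14 = 82.64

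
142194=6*23699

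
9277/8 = 1159 + 5/8 = 1159.62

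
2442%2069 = 373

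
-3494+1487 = - 2007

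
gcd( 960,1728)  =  192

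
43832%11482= 9386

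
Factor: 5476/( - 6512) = - 37/44=- 2^( - 2 ) * 11^ ( - 1 )*37^1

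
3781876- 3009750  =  772126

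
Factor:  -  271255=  - 5^1*54251^1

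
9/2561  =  9/2561 = 0.00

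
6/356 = 3/178 = 0.02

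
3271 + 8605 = 11876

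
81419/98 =81419/98=830.81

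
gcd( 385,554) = 1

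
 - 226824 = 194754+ - 421578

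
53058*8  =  424464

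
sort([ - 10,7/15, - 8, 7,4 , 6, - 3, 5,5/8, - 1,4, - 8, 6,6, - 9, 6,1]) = [ - 10,-9,  -  8, - 8, - 3, - 1,7/15,5/8,1 , 4,4,5,6,6,6, 6,7] 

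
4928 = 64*77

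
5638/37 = 152 + 14/37 = 152.38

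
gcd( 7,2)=1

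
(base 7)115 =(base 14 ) 45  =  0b111101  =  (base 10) 61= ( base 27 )27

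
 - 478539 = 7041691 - 7520230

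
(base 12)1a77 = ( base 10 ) 3259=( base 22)6G3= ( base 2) 110010111011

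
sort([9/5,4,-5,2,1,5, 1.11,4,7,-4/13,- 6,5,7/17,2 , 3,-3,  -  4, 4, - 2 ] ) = [-6, - 5, - 4, - 3,-2, - 4/13 , 7/17, 1, 1.11,9/5,2,2, 3,4,4,4, 5,5,7 ]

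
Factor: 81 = 3^4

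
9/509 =9/509= 0.02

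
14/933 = 14/933 = 0.02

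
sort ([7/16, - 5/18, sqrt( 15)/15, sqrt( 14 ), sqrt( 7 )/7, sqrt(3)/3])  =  [ - 5/18, sqrt( 15) /15, sqrt(7) /7,7/16, sqrt( 3)/3,sqrt( 14) ]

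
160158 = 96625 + 63533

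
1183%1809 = 1183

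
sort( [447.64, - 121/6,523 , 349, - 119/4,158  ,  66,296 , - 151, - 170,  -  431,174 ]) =[-431, - 170,-151, - 119/4, - 121/6,66,158 , 174, 296  ,  349,447.64,523]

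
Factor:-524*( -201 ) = 2^2*3^1*67^1*131^1 = 105324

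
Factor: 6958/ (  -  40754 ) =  - 7/41 = - 7^1*41^( - 1 ) 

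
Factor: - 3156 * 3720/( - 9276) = 978360/773 = 2^3*3^1*5^1*31^1*263^1*773^(-1) 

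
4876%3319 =1557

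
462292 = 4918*94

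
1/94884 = 1/94884  =  0.00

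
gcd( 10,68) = 2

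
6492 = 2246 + 4246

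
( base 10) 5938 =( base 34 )54M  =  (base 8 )13462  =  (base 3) 22010221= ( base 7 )23212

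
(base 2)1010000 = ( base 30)2k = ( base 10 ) 80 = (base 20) 40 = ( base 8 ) 120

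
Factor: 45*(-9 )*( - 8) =2^3 * 3^4*5^1 = 3240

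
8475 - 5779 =2696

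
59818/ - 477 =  - 59818/477 = - 125.40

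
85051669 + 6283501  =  91335170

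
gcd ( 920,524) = 4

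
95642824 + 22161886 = 117804710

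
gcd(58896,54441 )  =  9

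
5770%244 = 158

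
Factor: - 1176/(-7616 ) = 2^(-3 )*3^1*7^1 * 17^( - 1)=21/136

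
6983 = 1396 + 5587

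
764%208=140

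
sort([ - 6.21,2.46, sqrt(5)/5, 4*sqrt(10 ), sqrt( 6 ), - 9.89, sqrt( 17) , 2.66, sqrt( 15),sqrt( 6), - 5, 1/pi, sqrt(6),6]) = [ - 9.89, - 6.21, -5,1/pi,sqrt( 5) /5,sqrt( 6), sqrt( 6),sqrt( 6), 2.46, 2.66 , sqrt( 15),  sqrt( 17) , 6,4 * sqrt( 10 )]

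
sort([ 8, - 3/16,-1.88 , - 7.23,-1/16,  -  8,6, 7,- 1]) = [ - 8, - 7.23,- 1.88, - 1, - 3/16, - 1/16, 6, 7,8 ]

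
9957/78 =3319/26 = 127.65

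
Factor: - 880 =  - 2^4 * 5^1*11^1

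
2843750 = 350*8125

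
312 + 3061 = 3373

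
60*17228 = 1033680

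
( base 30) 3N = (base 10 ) 113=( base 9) 135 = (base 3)11012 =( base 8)161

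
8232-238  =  7994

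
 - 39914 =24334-64248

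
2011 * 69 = 138759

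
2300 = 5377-3077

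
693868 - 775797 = -81929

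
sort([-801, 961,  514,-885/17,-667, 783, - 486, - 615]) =[-801, - 667,-615 ,- 486, -885/17,514, 783,  961]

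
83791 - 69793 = 13998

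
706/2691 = 706/2691 =0.26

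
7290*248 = 1807920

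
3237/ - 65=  - 50 + 1/5= - 49.80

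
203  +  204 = 407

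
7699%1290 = 1249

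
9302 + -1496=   7806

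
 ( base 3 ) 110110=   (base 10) 336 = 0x150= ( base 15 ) 176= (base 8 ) 520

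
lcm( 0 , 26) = 0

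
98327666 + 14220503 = 112548169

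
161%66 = 29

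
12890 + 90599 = 103489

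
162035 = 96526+65509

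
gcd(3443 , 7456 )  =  1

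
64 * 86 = 5504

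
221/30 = 7 + 11/30 = 7.37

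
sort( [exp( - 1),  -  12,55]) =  [ - 12,exp( - 1),55] 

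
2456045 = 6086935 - 3630890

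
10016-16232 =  - 6216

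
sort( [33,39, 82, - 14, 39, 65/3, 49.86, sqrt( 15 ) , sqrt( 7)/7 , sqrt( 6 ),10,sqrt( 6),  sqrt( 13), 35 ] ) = [ - 14, sqrt(7) /7, sqrt( 6 ), sqrt( 6 ), sqrt( 13 ),sqrt( 15), 10, 65/3,33 , 35, 39, 39,49.86, 82] 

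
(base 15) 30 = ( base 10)45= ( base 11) 41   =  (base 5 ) 140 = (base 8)55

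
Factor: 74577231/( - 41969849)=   -  3^2*43^(-1 )*67^1*317^ ( - 1) * 3079^(-1)*123677^1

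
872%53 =24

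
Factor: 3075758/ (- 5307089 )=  - 2^1*7^1 * 19^1*23^(- 1)* 31^1*373^1 *230743^( - 1)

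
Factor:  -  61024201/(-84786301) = 7^1*3329^(-1)*25469^(  -  1 )*8717743^1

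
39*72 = 2808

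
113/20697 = 113/20697 = 0.01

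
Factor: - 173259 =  - 3^5*23^1*31^1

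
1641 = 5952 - 4311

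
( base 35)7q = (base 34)7x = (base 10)271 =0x10F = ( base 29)9A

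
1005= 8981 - 7976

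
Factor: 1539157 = 79^1*19483^1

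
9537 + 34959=44496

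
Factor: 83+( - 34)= 7^2 = 49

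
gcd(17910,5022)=18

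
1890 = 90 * 21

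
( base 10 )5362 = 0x14F2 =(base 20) D82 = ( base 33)4UG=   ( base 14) 1d50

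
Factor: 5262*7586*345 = 13771548540 = 2^2*3^2  *  5^1*23^1*877^1*3793^1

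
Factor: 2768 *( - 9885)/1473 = -9120560/491= - 2^4*5^1 *173^1 * 491^( - 1 )*659^1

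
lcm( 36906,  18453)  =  36906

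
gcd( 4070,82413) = 1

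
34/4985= 34/4985  =  0.01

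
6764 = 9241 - 2477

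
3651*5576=20357976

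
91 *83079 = 7560189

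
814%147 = 79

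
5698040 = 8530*668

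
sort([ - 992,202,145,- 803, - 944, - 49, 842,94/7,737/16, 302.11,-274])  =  [ - 992, - 944, - 803, - 274, - 49,  94/7,737/16, 145,202, 302.11, 842 ] 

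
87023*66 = 5743518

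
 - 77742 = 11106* ( - 7)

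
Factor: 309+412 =7^1*103^1 = 721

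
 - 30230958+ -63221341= -93452299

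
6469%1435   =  729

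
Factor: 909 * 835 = 3^2 * 5^1*101^1*167^1 = 759015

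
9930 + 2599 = 12529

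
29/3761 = 29/3761 =0.01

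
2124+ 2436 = 4560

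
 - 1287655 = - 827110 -460545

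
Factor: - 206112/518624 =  - 3^1*  113^1* 853^ ( - 1 ) = - 339/853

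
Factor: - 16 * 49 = - 2^4*7^2 = - 784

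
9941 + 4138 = 14079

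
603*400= 241200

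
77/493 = 77/493 = 0.16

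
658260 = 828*795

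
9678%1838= 488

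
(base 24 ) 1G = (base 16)28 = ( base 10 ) 40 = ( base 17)26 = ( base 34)16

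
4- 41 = - 37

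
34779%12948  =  8883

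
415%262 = 153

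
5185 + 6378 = 11563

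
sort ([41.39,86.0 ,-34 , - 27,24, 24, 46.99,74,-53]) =[-53,-34, - 27,24,24, 41.39 , 46.99, 74 , 86.0 ]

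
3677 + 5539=9216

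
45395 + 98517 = 143912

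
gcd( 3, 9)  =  3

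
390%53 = 19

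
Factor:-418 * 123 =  - 51414  =  - 2^1 * 3^1*11^1 * 19^1 * 41^1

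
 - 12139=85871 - 98010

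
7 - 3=4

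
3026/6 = 504 + 1/3 = 504.33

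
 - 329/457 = -329/457 = -0.72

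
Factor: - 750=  - 2^1*3^1*5^3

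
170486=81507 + 88979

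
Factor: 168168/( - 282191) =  - 2^3* 3^1*11^1*443^ ( - 1 ) = - 264/443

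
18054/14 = 1289+4/7 = 1289.57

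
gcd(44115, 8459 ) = 1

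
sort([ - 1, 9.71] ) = [-1, 9.71] 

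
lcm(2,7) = 14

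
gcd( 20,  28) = 4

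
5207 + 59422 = 64629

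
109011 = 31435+77576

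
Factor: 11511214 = 2^1*11^2 *13^1* 3659^1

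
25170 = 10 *2517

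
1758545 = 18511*95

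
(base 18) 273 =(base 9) 1053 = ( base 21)1G0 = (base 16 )309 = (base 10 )777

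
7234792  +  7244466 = 14479258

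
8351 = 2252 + 6099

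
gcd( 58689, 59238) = 9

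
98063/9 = 10895 + 8/9 = 10895.89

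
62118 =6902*9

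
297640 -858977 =-561337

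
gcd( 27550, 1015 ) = 145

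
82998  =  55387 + 27611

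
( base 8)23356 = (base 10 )9966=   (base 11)7540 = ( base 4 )2123232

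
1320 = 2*660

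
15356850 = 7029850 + 8327000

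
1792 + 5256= 7048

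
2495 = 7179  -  4684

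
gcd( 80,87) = 1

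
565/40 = 113/8= 14.12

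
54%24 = 6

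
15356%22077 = 15356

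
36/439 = 36/439=0.08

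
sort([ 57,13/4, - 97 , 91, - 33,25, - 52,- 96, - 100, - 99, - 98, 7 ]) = [ - 100, - 99,-98,  -  97 , - 96, - 52, - 33, 13/4, 7, 25, 57,91 ]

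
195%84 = 27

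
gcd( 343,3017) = 7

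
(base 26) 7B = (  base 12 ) 141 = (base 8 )301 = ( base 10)193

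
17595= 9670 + 7925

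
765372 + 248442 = 1013814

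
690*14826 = 10229940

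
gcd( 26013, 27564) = 3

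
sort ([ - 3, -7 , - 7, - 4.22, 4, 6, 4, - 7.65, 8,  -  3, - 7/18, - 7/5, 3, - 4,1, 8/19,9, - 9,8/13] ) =[ - 9,  -  7.65, - 7, - 7, - 4.22 , - 4, - 3, - 3,-7/5, - 7/18,8/19, 8/13, 1, 3, 4 , 4 , 6,8,9]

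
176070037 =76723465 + 99346572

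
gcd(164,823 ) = 1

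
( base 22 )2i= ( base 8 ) 76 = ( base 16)3e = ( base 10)62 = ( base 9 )68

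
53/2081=53/2081 = 0.03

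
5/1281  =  5/1281 = 0.00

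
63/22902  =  21/7634=0.00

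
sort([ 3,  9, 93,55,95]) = [3,9,55,93, 95]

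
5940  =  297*20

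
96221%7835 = 2201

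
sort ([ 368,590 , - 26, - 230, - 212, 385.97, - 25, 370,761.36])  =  [-230, - 212, - 26, - 25, 368, 370,385.97, 590,761.36]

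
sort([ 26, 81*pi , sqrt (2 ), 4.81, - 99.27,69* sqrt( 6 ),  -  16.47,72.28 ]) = [ -99.27,  -  16.47,sqrt( 2 ),4.81,26,  72.28 , 69*sqrt(6),81 * pi]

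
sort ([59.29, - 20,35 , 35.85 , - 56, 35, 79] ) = [-56 , - 20, 35,35,35.85 , 59.29,  79]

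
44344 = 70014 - 25670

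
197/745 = 197/745 = 0.26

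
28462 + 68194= 96656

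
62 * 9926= 615412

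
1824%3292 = 1824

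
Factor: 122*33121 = 2^1*  11^1*61^1*3011^1 = 4040762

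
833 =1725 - 892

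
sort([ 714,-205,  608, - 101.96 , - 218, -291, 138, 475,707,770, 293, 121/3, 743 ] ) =[ - 291,-218, - 205,-101.96, 121/3,138, 293,475, 608, 707 , 714, 743,  770]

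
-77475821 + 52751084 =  - 24724737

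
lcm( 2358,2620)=23580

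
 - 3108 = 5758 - 8866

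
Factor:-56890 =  - 2^1*5^1 * 5689^1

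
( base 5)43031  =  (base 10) 2891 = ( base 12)180b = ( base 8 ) 5513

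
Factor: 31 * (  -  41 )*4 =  - 2^2 * 31^1 * 41^1 = -5084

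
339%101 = 36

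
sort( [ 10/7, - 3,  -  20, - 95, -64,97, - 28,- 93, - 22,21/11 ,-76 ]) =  [- 95, - 93, - 76, - 64, - 28, - 22, - 20 , - 3, 10/7,  21/11, 97 ]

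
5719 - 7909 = -2190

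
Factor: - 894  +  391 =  - 503 = - 503^1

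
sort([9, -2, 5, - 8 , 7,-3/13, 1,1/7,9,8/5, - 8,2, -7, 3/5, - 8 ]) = [  -  8, - 8, -8, - 7, - 2, - 3/13 , 1/7,3/5,1, 8/5  ,  2 , 5,7,  9, 9 ] 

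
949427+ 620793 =1570220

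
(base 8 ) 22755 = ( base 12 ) 5751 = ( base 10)9709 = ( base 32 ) 9fd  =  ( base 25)FD9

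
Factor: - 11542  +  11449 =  - 3^1*31^1 = - 93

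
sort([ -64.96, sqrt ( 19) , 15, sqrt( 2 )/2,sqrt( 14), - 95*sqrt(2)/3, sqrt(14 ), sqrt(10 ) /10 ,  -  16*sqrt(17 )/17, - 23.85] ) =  [ - 64.96,- 95*sqrt ( 2) /3, - 23.85, - 16*sqrt(17 )/17, sqrt(10 )/10,  sqrt (2 )/2, sqrt( 14),sqrt (14) , sqrt( 19), 15]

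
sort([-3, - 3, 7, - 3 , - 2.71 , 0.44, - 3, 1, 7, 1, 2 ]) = [ - 3 , - 3,  -  3 , - 3,-2.71,0.44 , 1,1,2, 7,7 ]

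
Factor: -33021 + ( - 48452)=- 7^1 *103^1*113^1 = -81473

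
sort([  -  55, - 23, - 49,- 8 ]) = [ - 55, -49, - 23, - 8 ]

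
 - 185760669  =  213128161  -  398888830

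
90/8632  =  45/4316 =0.01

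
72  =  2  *36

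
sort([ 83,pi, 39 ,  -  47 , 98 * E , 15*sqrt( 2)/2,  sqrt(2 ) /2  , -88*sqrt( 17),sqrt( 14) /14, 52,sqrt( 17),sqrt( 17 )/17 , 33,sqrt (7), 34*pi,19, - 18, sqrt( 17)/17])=[ - 88*sqrt( 17 ),  -  47 ,-18,sqrt( 17)/17,sqrt( 17) /17 , sqrt( 14 ) /14,sqrt( 2)/2, sqrt( 7),pi,sqrt(17), 15*sqrt(2 )/2,19,33 , 39,52, 83 , 34*pi , 98 * E ] 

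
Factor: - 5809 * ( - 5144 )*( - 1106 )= -2^4 * 7^1*37^1*79^1*157^1*643^1= - 33048934576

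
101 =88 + 13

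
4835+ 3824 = 8659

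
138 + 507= 645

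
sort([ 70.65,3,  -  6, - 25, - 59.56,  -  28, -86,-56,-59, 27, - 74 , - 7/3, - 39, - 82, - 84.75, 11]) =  [-86, - 84.75, - 82, - 74, - 59.56,-59,-56, - 39,- 28, - 25,-6 ,  -  7/3, 3,11,27,70.65]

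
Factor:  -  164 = -2^2*41^1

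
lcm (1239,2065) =6195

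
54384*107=5819088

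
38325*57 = 2184525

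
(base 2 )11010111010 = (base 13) a26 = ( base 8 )3272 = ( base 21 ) 3j0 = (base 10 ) 1722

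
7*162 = 1134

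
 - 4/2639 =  - 4/2639= -0.00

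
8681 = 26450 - 17769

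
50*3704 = 185200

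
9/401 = 9/401 =0.02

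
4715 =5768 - 1053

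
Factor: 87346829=87346829^1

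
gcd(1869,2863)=7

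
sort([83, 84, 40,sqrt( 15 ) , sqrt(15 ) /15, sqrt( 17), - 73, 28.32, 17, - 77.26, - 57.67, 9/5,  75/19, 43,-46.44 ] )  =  [ - 77.26, - 73, - 57.67, - 46.44,  sqrt ( 15) /15,9/5, sqrt( 15 ),75/19,  sqrt( 17), 17,  28.32,  40, 43, 83,84]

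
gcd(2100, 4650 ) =150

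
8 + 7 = 15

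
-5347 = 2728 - 8075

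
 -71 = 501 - 572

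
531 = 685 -154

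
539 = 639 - 100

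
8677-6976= 1701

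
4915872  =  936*5252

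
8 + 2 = 10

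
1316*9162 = 12057192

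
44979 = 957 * 47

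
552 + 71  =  623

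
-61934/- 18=3440+ 7/9  =  3440.78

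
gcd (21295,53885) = 5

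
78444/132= 6537/11 = 594.27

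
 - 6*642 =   -  3852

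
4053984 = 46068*88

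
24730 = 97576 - 72846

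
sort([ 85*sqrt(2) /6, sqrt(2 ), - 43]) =[  -  43,  sqrt( 2 ), 85*sqrt( 2) /6 ] 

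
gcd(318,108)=6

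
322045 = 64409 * 5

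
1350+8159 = 9509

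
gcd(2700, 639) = 9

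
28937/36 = 28937/36=803.81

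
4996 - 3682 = 1314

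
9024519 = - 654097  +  9678616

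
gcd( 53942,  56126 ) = 14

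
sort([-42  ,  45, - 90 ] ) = [ - 90,-42,  45 ] 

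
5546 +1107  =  6653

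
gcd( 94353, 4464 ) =3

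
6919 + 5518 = 12437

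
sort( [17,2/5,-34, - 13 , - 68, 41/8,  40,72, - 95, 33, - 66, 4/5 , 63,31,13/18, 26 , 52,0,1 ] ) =[ - 95 ,-68, - 66,-34, - 13,0, 2/5,13/18, 4/5,1, 41/8,17,26,31,  33,40, 52,63,72]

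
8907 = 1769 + 7138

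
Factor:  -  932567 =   -  932567^1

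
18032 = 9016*2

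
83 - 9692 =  - 9609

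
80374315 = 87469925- 7095610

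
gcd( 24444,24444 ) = 24444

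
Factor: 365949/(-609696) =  - 557/928=- 2^( - 5) * 29^(-1)*557^1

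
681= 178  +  503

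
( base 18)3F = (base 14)4D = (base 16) 45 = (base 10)69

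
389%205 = 184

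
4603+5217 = 9820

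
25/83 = 25/83 = 0.30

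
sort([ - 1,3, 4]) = [ - 1 , 3 , 4] 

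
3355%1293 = 769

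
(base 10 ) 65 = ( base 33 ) 1W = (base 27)2b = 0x41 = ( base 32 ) 21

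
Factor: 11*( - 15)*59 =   -  9735 = -  3^1*5^1 *11^1*59^1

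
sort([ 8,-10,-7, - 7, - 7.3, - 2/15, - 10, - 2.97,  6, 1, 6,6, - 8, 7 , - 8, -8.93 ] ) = [ - 10, - 10, - 8.93, - 8,- 8  ,-7.3,-7,  -  7,  -  2.97, - 2/15,  1, 6,6, 6, 7, 8 ]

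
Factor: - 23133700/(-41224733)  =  2^2*5^2 * 11^( - 1)*73^1*3169^1*3747703^(-1 ) 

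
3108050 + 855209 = 3963259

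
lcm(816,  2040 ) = 4080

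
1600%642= 316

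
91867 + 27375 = 119242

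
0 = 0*950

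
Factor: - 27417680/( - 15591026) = 2^3*5^1*11^(  -  1 )*43^( - 1 )* 107^1*3203^1*16481^(-1) = 13708840/7795513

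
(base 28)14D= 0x38D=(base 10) 909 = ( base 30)109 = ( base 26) 18P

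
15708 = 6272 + 9436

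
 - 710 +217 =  - 493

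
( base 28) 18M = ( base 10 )1030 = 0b10000000110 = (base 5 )13110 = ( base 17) 39a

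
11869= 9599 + 2270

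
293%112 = 69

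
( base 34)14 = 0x26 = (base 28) 1A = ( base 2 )100110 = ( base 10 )38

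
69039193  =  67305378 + 1733815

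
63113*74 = 4670362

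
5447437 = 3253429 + 2194008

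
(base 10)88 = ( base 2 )1011000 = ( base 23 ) 3j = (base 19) 4C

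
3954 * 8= 31632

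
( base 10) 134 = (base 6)342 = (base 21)68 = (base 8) 206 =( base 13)A4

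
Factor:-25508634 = -2^1*3^1*211^1*20149^1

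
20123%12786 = 7337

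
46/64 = 23/32 = 0.72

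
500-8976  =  -8476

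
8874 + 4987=13861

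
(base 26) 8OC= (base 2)1011110011100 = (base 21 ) DEH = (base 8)13634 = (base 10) 6044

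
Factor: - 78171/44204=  - 2^( - 2 )*3^1*43^( - 1)*71^1*257^( - 1) * 367^1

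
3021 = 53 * 57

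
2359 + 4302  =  6661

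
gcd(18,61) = 1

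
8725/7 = 1246 + 3/7 = 1246.43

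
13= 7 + 6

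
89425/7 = 12775=12775.00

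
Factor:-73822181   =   - 41^1*1800541^1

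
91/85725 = 91/85725 = 0.00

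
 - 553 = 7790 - 8343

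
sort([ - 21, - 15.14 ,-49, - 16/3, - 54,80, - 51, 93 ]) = [-54, - 51,-49, - 21, - 15.14, - 16/3,  80, 93 ]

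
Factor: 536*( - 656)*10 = - 3516160 = - 2^8*5^1*41^1*67^1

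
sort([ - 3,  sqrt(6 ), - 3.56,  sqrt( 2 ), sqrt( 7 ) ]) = [ - 3.56, - 3,sqrt( 2),sqrt( 6),  sqrt(7)] 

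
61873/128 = 61873/128 = 483.38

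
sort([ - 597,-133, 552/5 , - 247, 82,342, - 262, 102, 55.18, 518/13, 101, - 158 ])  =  [ - 597,- 262, - 247,- 158,  -  133, 518/13,55.18,82, 101, 102,552/5, 342]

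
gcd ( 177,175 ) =1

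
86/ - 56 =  - 43/28 = -1.54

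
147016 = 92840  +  54176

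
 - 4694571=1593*( - 2947) 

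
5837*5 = 29185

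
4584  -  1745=2839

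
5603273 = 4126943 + 1476330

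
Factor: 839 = 839^1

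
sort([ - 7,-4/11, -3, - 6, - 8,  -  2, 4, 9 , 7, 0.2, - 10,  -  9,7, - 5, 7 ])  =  [ - 10, - 9,-8, - 7, - 6, - 5, - 3,-2, - 4/11, 0.2, 4, 7, 7,7,9] 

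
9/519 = 3/173 = 0.02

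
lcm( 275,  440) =2200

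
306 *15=4590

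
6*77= 462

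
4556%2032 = 492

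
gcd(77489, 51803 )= 1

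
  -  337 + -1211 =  - 1548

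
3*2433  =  7299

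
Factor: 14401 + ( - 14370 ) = 31= 31^1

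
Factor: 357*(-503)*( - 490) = 2^1*3^1*5^1*7^3*17^1 *503^1=87989790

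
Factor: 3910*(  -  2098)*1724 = - 2^4*5^1 * 17^1*23^1*431^1 * 1049^1 = - 14142282320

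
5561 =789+4772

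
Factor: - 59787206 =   -  2^1*331^1*90313^1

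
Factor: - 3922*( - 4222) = 16558684 = 2^2*37^1*53^1*2111^1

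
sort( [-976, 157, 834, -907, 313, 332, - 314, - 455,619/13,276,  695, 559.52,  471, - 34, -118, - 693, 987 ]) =[-976, - 907, - 693,- 455, - 314,-118, - 34,619/13, 157, 276 , 313,332, 471, 559.52 , 695,834, 987] 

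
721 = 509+212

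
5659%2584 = 491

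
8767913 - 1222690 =7545223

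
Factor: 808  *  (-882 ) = -2^4*3^2 * 7^2*101^1 = -712656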